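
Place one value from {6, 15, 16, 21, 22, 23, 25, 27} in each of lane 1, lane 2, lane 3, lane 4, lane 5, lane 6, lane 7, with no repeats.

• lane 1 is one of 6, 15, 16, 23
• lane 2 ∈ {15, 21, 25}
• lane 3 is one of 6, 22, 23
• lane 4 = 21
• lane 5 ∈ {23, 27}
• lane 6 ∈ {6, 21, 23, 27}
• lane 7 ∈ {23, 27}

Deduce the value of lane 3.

lane 4's domain is down to {21}, so lane 4 = 21. Eliminate 21 elsewhere: lane 2, lane 6.
lane 5 and lane 7 between them cover only {23, 27} — a naked pair. Remove those values from lane 1, lane 3, lane 6.
That leaves lane 6 = 6. Eliminate 6 elsewhere: lane 1, lane 3.
So lane 3 = 22.

22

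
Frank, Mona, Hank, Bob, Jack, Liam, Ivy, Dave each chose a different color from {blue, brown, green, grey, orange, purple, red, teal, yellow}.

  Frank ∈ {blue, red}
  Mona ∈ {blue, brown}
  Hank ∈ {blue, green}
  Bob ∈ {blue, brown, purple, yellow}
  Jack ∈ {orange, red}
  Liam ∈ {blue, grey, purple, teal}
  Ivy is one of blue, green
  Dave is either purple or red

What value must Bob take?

yellow

Hank and Ivy between them cover only {blue, green} — a naked pair. Remove those values from Frank, Mona, Bob, Liam.
Frank has just one choice, so Frank = red. Remove red from Jack, Dave.
Mona has just one choice, so Mona = brown. Strike brown from Bob.
Jack has just one choice, so Jack = orange.
Dave's domain is down to {purple}, so Dave = purple. So Bob, Liam can't be purple.
So Bob = yellow.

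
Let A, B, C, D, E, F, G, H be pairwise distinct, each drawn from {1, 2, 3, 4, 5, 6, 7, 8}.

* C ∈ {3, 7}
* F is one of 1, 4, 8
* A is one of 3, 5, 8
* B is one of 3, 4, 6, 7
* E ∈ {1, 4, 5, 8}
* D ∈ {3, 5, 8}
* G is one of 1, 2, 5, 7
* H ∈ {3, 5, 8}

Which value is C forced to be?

7

The 8 variables draw from only 8 values {1, 2, 3, 4, 5, 6, 7, 8}, so each is used; only G can be 2, hence G = 2.
The 7 still-open variables draw from only 7 values {1, 3, 4, 5, 6, 7, 8}, so each is used; only B can be 6, hence B = 6.
Among the 6 still-open variables, 7 fits only C (and all 6 values in {1, 3, 4, 5, 7, 8} must be used), so C = 7.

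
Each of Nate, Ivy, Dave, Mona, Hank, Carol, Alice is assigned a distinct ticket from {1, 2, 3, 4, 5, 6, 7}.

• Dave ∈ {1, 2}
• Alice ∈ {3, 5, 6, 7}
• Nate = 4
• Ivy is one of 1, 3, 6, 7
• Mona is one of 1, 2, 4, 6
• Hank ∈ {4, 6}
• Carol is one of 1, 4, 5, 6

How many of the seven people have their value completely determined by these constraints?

Nate must be 4 (only option left). So Mona, Hank, Carol can't be 4.
Hank must be 6 (only option left). Eliminate 6 elsewhere: Ivy, Mona, Carol, Alice.
The 2 variables Dave and Mona are confined to {1, 2}, which locks those values in; drop them from Ivy, Carol.
Carol's domain is down to {5}, so Carol = 5. Eliminate 5 elsewhere: Alice.
Determined: Nate=4, Hank=6, Carol=5. The other people each still have more than one consistent value. That makes 3.

3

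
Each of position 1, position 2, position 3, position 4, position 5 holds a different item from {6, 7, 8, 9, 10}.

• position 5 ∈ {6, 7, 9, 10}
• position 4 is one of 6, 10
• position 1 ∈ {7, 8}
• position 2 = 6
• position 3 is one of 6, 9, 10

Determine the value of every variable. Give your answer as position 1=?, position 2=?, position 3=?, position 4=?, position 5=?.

position 1=8, position 2=6, position 3=9, position 4=10, position 5=7

position 2's domain is down to {6}, so position 2 = 6. Remove 6 from position 3, position 4, position 5.
position 4 must be 10 (only option left). Strike 10 from position 3, position 5.
position 3 has just one choice, so position 3 = 9. Remove 9 from position 5.
position 5 must be 7 (only option left). Strike 7 from position 1.
That leaves position 1 = 8.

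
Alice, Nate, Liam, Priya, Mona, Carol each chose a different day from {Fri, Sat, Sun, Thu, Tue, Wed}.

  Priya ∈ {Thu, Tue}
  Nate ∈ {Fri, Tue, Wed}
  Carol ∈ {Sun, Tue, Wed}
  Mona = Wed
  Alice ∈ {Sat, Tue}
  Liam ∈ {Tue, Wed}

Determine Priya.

Mona has just one choice, so Mona = Wed. Remove Wed from Nate, Liam, Carol.
Liam's domain is down to {Tue}, so Liam = Tue. Remove Tue from Alice, Nate, Priya, Carol.
So Priya = Thu.

Thu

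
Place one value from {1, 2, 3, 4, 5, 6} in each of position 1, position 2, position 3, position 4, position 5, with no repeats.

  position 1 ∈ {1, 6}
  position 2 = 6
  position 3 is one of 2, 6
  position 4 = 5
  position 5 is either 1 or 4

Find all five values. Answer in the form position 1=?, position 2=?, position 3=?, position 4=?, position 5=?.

position 1=1, position 2=6, position 3=2, position 4=5, position 5=4

position 2's domain is down to {6}, so position 2 = 6. Strike 6 from position 1, position 3.
position 3's domain is down to {2}, so position 3 = 2.
position 4 must be 5 (only option left).
That leaves position 1 = 1. So position 5 can't be 1.
position 5's domain is down to {4}, so position 5 = 4.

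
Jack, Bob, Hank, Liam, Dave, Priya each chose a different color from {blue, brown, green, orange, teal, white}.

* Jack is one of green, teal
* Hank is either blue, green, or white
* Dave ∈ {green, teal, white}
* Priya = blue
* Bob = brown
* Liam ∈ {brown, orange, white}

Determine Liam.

orange

Bob must be brown (only option left). Remove brown from Liam.
Priya's domain is down to {blue}, so Priya = blue. Strike blue from Hank.
The 4 still-open variables together cover exactly {green, orange, teal, white} — 4 values for 4 variables — and orange appears only in Liam's list, so Liam = orange.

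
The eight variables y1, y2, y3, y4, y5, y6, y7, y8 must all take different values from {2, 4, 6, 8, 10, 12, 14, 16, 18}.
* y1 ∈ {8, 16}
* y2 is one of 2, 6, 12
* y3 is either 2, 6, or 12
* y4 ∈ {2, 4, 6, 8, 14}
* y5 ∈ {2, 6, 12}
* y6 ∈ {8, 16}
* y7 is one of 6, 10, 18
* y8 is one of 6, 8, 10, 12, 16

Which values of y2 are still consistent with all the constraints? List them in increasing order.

2, 6, 12

y1 and y6 between them cover only {8, 16} — a naked pair. Remove those values from y4, y8.
The 3 variables y2, y3, y5 are confined to {2, 6, 12}, which locks those values in; drop them from y4, y7, y8.
That leaves y8 = 10. Eliminate 10 elsewhere: y7.
y7 has just one choice, so y7 = 18.
No further eliminations apply; y2 can still be any of 2, 6, 12.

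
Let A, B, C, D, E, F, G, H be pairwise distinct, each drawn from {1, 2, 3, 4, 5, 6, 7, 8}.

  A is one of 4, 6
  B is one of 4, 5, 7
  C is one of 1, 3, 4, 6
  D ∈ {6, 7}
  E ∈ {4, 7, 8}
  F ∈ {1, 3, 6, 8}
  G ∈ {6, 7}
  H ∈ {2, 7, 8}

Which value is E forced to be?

8

The 8 variables together cover exactly {1, 2, 3, 4, 5, 6, 7, 8} — 8 values for 8 variables — and 2 appears only in H's list, so H = 2.
The 7 still-open variables together cover exactly {1, 3, 4, 5, 6, 7, 8} — 7 values for 7 variables — and 5 appears only in B's list, so B = 5.
D and G between them cover only {6, 7} — a naked pair. Remove those values from A, C, E, F.
A's domain is down to {4}, so A = 4. So C, E can't be 4.
So E = 8.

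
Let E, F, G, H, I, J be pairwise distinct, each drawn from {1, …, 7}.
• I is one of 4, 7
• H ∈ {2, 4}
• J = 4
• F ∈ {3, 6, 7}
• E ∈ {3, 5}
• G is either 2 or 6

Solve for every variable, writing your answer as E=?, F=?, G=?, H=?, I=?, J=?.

E=5, F=3, G=6, H=2, I=7, J=4

J's domain is down to {4}, so J = 4. Strike 4 from H, I.
H's domain is down to {2}, so H = 2. Remove 2 from G.
I must be 7 (only option left). So F can't be 7.
That leaves G = 6. Strike 6 from F.
F must be 3 (only option left). Strike 3 from E.
E's domain is down to {5}, so E = 5.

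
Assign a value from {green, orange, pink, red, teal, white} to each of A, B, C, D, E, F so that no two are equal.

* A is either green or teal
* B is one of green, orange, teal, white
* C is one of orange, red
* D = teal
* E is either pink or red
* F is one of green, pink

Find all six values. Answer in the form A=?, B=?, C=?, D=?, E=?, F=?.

D's domain is down to {teal}, so D = teal. So A, B can't be teal.
A has just one choice, so A = green. Eliminate green elsewhere: B, F.
F's domain is down to {pink}, so F = pink. So E can't be pink.
E has just one choice, so E = red. Strike red from C.
C must be orange (only option left). So B can't be orange.
That leaves B = white.

A=green, B=white, C=orange, D=teal, E=red, F=pink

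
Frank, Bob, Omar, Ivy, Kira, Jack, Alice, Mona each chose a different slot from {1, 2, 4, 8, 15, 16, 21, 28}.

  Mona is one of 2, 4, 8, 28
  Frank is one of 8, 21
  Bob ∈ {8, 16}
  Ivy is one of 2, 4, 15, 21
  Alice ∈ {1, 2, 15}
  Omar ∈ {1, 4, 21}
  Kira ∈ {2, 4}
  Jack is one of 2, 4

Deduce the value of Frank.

8

Among the 8 variables, 16 fits only Bob (and all 8 values in {1, 2, 4, 8, 15, 16, 21, 28} must be used), so Bob = 16.
The 7 still-open variables together cover exactly {1, 2, 4, 8, 15, 21, 28} — 7 values for 7 variables — and 28 appears only in Mona's list, so Mona = 28.
The 6 still-open variables draw from only 6 values {1, 2, 4, 8, 15, 21}, so each is used; only Frank can be 8, hence Frank = 8.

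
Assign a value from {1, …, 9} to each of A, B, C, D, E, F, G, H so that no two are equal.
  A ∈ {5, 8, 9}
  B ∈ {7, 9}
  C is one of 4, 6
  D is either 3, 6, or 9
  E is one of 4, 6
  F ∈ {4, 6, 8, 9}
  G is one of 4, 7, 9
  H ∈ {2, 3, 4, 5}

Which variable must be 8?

The 8 variables draw from only 8 values {2, 3, 4, 5, 6, 7, 8, 9}, so each is used; only H can be 2, hence H = 2.
The 7 still-open variables draw from only 7 values {3, 4, 5, 6, 7, 8, 9}, so each is used; only D can be 3, hence D = 3.
The 6 still-open variables together cover exactly {4, 5, 6, 7, 8, 9} — 6 values for 6 variables — and 5 appears only in A's list, so A = 5.
The 5 still-open variables together cover exactly {4, 6, 7, 8, 9} — 5 values for 5 variables — and 8 appears only in F's list, so F = 8.

F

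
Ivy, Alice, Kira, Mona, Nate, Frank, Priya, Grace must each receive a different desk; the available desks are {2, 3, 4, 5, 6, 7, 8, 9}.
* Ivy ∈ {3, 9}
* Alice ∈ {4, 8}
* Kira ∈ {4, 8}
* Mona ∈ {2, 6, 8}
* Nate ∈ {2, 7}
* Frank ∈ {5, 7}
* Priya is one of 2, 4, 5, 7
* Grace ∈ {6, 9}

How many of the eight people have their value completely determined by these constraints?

Among the 8 variables, 3 fits only Ivy (and all 8 values in {2, 3, 4, 5, 6, 7, 8, 9} must be used), so Ivy = 3.
The 7 still-open variables together cover exactly {2, 4, 5, 6, 7, 8, 9} — 7 values for 7 variables — and 9 appears only in Grace's list, so Grace = 9.
The 6 still-open variables together cover exactly {2, 4, 5, 6, 7, 8} — 6 values for 6 variables — and 6 appears only in Mona's list, so Mona = 6.
Alice and Kira between them cover only {4, 8} — a naked pair. Remove those values from Priya.
Determined: Ivy=3, Mona=6, Grace=9. The other people each still have more than one consistent value. That makes 3.

3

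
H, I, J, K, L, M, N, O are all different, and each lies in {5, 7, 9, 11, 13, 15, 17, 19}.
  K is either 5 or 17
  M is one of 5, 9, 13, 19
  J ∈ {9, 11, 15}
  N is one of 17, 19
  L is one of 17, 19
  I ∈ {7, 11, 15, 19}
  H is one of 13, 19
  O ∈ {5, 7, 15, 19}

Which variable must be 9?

L and N share exactly the 2 values {17, 19}; by pigeonhole those values go to them, so strike 17, 19 from H, I, K, M, O.
H's domain is down to {13}, so H = 13. Remove 13 from M.
That leaves K = 5. Eliminate 5 elsewhere: M, O.
So 9 goes to M.

M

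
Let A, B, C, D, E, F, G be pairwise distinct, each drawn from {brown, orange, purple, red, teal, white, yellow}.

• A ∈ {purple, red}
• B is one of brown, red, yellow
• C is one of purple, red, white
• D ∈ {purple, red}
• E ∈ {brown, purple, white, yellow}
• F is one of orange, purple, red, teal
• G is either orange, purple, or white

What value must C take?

white

The 7 variables together cover exactly {brown, orange, purple, red, teal, white, yellow} — 7 values for 7 variables — and teal appears only in F's list, so F = teal.
The 6 still-open variables draw from only 6 values {brown, orange, purple, red, white, yellow}, so each is used; only G can be orange, hence G = orange.
A and D share exactly the 2 values {purple, red}; by pigeonhole those values go to them, so strike purple, red from B, C, E.
So C = white.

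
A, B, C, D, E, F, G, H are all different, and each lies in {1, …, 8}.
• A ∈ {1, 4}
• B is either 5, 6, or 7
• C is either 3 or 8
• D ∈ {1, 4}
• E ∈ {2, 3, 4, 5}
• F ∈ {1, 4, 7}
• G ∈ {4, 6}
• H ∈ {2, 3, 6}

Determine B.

The 8 variables draw from only 8 values {1, 2, 3, 4, 5, 6, 7, 8}, so each is used; only C can be 8, hence C = 8.
A and D between them cover only {1, 4} — a naked pair. Remove those values from E, F, G.
F has just one choice, so F = 7. Remove 7 from B.
G must be 6 (only option left). So B, H can't be 6.
So B = 5.

5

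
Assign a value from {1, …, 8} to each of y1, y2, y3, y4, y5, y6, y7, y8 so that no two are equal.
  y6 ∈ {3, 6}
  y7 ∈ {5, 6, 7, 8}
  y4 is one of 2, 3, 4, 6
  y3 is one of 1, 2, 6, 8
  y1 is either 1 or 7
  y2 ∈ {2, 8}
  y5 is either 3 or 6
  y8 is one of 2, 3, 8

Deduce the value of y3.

The 8 variables draw from only 8 values {1, 2, 3, 4, 5, 6, 7, 8}, so each is used; only y4 can be 4, hence y4 = 4.
Among the 7 still-open variables, 5 fits only y7 (and all 7 values in {1, 2, 3, 5, 6, 7, 8} must be used), so y7 = 5.
Among the 6 still-open variables, 7 fits only y1 (and all 6 values in {1, 2, 3, 6, 7, 8} must be used), so y1 = 7.
The 5 still-open variables together cover exactly {1, 2, 3, 6, 8} — 5 values for 5 variables — and 1 appears only in y3's list, so y3 = 1.

1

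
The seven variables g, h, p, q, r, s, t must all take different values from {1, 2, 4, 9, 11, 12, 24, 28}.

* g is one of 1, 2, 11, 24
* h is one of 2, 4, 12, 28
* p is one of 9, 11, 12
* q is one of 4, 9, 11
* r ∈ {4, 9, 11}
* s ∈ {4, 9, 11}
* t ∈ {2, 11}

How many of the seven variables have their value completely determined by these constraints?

q, r, s share exactly the 3 values {4, 9, 11}; by pigeonhole those values go to them, so strike 4, 9, 11 from g, h, p, t.
p's domain is down to {12}, so p = 12. Remove 12 from h.
That leaves t = 2. Eliminate 2 elsewhere: g, h.
h must be 28 (only option left).
Determined: h=28, p=12, t=2. The other variables each still have more than one consistent value. That makes 3.

3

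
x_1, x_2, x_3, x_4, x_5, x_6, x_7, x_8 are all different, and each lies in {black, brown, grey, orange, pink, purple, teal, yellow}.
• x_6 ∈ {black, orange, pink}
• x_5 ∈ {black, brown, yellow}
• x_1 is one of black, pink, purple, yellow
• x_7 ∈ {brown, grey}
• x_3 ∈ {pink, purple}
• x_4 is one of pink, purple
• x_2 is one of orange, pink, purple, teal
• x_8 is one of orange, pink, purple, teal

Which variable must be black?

x_6

Among the 8 variables, grey fits only x_7 (and all 8 values in {black, brown, grey, orange, pink, purple, teal, yellow} must be used), so x_7 = grey.
The 7 still-open variables together cover exactly {black, brown, orange, pink, purple, teal, yellow} — 7 values for 7 variables — and brown appears only in x_5's list, so x_5 = brown.
Among the 6 still-open variables, yellow fits only x_1 (and all 6 values in {black, orange, pink, purple, teal, yellow} must be used), so x_1 = yellow.
Among the 5 still-open variables, black fits only x_6 (and all 5 values in {black, orange, pink, purple, teal} must be used), so x_6 = black.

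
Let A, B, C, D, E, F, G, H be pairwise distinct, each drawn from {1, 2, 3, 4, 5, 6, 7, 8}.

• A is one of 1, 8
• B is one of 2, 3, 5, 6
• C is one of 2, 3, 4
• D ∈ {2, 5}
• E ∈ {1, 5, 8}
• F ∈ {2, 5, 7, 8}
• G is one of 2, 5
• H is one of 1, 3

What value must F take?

7

Among the 8 variables, 4 fits only C (and all 8 values in {1, 2, 3, 4, 5, 6, 7, 8} must be used), so C = 4.
The 7 still-open variables together cover exactly {1, 2, 3, 5, 6, 7, 8} — 7 values for 7 variables — and 6 appears only in B's list, so B = 6.
The 6 still-open variables together cover exactly {1, 2, 3, 5, 7, 8} — 6 values for 6 variables — and 3 appears only in H's list, so H = 3.
Among the 5 still-open variables, 7 fits only F (and all 5 values in {1, 2, 5, 7, 8} must be used), so F = 7.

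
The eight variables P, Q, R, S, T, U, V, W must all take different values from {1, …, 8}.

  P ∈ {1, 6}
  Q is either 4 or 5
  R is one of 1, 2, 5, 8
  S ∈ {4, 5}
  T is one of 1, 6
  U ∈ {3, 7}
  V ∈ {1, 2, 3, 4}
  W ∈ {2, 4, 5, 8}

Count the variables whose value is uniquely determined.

2

The 8 variables draw from only 8 values {1, 2, 3, 4, 5, 6, 7, 8}, so each is used; only U can be 7, hence U = 7.
The 7 still-open variables together cover exactly {1, 2, 3, 4, 5, 6, 8} — 7 values for 7 variables — and 3 appears only in V's list, so V = 3.
P and T share exactly the 2 values {1, 6}; by pigeonhole those values go to them, so strike 1, 6 from R.
Q and S between them cover only {4, 5} — a naked pair. Remove those values from R, W.
Determined: U=7, V=3. The other variables each still have more than one consistent value. That makes 2.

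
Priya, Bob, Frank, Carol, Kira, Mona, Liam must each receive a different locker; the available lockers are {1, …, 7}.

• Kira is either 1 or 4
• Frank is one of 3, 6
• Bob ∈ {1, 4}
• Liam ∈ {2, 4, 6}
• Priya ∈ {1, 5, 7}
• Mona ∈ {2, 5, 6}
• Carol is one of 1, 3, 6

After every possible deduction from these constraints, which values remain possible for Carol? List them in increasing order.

The 7 variables draw from only 7 values {1, 2, 3, 4, 5, 6, 7}, so each is used; only Priya can be 7, hence Priya = 7.
The 6 still-open variables draw from only 6 values {1, 2, 3, 4, 5, 6}, so each is used; only Mona can be 5, hence Mona = 5.
The 5 still-open variables together cover exactly {1, 2, 3, 4, 6} — 5 values for 5 variables — and 2 appears only in Liam's list, so Liam = 2.
The 2 variables Bob and Kira are confined to {1, 4}, which locks those values in; drop them from Carol.
No further eliminations apply; Carol can still be any of 3, 6.

3, 6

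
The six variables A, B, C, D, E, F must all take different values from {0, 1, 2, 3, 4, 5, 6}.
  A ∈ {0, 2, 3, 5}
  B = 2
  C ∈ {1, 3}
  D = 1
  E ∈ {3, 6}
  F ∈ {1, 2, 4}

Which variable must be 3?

B's domain is down to {2}, so B = 2. So A, F can't be 2.
D has just one choice, so D = 1. Eliminate 1 elsewhere: C, F.
So 3 goes to C.

C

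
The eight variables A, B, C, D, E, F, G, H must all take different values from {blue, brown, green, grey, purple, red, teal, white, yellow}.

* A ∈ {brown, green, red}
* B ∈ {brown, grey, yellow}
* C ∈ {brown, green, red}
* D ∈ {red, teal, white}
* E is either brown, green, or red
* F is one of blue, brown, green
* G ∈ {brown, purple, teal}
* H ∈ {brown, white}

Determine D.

teal

A, C, E share exactly the 3 values {brown, green, red}; by pigeonhole those values go to them, so strike brown, green, red from B, D, F, G, H.
F must be blue (only option left).
H's domain is down to {white}, so H = white. So D can't be white.
So D = teal.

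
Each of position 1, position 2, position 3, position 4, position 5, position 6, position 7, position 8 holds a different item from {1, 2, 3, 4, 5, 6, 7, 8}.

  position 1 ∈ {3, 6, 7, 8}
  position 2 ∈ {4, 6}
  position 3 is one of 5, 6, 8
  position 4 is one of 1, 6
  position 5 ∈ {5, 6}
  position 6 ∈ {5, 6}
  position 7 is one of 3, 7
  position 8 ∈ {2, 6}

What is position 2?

Among the 8 variables, 1 fits only position 4 (and all 8 values in {1, 2, 3, 4, 5, 6, 7, 8} must be used), so position 4 = 1.
The 7 still-open variables draw from only 7 values {2, 3, 4, 5, 6, 7, 8}, so each is used; only position 8 can be 2, hence position 8 = 2.
The 6 still-open variables together cover exactly {3, 4, 5, 6, 7, 8} — 6 values for 6 variables — and 4 appears only in position 2's list, so position 2 = 4.

4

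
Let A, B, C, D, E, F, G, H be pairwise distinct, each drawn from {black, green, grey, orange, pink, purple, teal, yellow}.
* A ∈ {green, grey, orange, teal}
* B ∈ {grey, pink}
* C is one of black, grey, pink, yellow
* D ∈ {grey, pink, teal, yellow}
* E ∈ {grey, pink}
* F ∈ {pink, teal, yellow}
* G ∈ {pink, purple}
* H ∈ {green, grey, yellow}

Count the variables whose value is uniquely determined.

The 8 variables draw from only 8 values {black, green, grey, orange, pink, purple, teal, yellow}, so each is used; only C can be black, hence C = black.
Among the 7 still-open variables, orange fits only A (and all 7 values in {green, grey, orange, pink, purple, teal, yellow} must be used), so A = orange.
Among the 6 still-open variables, green fits only H (and all 6 values in {green, grey, pink, purple, teal, yellow} must be used), so H = green.
Among the 5 still-open variables, purple fits only G (and all 5 values in {grey, pink, purple, teal, yellow} must be used), so G = purple.
B and E between them cover only {grey, pink} — a naked pair. Remove those values from D, F.
Determined: A=orange, C=black, G=purple, H=green. The other variables each still have more than one consistent value. That makes 4.

4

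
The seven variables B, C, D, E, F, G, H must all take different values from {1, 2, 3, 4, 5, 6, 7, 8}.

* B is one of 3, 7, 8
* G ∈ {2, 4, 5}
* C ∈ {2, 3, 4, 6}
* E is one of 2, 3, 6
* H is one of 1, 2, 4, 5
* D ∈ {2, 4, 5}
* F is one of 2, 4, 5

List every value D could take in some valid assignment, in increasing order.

D, F, G between them cover only {2, 4, 5} — a naked triple. Remove those values from C, E, H.
H has just one choice, so H = 1.
C and E share exactly the 2 values {3, 6}; by pigeonhole those values go to them, so strike 3, 6 from B.
No further eliminations apply; D can still be any of 2, 4, 5.

2, 4, 5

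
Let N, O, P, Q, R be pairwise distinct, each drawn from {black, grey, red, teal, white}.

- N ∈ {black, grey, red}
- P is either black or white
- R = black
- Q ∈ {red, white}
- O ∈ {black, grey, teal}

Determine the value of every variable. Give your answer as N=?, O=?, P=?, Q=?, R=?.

R's domain is down to {black}, so R = black. Strike black from N, O, P.
P has just one choice, so P = white. Eliminate white elsewhere: Q.
Q has just one choice, so Q = red. Strike red from N.
N has just one choice, so N = grey. Eliminate grey elsewhere: O.
O's domain is down to {teal}, so O = teal.

N=grey, O=teal, P=white, Q=red, R=black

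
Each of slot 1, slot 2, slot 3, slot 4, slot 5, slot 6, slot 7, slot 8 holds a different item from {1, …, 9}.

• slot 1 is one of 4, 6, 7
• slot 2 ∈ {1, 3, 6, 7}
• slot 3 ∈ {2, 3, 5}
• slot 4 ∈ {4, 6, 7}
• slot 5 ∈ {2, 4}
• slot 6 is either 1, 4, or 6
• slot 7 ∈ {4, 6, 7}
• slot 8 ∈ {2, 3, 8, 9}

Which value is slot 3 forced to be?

slot 1, slot 4, slot 7 between them cover only {4, 6, 7} — a naked triple. Remove those values from slot 2, slot 5, slot 6.
slot 5 must be 2 (only option left). Eliminate 2 elsewhere: slot 3, slot 8.
That leaves slot 6 = 1. So slot 2 can't be 1.
slot 2 must be 3 (only option left). Eliminate 3 elsewhere: slot 3, slot 8.
So slot 3 = 5.

5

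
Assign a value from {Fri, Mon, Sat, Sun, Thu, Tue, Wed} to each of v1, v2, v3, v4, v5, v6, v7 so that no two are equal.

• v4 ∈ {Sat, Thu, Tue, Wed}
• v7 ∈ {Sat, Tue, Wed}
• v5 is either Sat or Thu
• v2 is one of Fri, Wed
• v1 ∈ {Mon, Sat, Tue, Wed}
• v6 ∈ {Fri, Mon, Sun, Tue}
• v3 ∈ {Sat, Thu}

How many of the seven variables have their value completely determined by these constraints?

3

The 7 variables together cover exactly {Fri, Mon, Sat, Sun, Thu, Tue, Wed} — 7 values for 7 variables — and Sun appears only in v6's list, so v6 = Sun.
The 6 still-open variables together cover exactly {Fri, Mon, Sat, Thu, Tue, Wed} — 6 values for 6 variables — and Fri appears only in v2's list, so v2 = Fri.
Among the 5 still-open variables, Mon fits only v1 (and all 5 values in {Mon, Sat, Thu, Tue, Wed} must be used), so v1 = Mon.
v3 and v5 between them cover only {Sat, Thu} — a naked pair. Remove those values from v4, v7.
Determined: v1=Mon, v2=Fri, v6=Sun. The other variables each still have more than one consistent value. That makes 3.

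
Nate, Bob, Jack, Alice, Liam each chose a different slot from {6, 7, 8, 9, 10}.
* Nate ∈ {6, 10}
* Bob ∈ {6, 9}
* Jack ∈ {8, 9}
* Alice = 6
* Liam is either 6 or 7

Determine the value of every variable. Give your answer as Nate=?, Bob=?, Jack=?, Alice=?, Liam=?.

Nate=10, Bob=9, Jack=8, Alice=6, Liam=7

Alice must be 6 (only option left). So Nate, Bob, Liam can't be 6.
Liam has just one choice, so Liam = 7.
That leaves Nate = 10.
Bob has just one choice, so Bob = 9. So Jack can't be 9.
Jack has just one choice, so Jack = 8.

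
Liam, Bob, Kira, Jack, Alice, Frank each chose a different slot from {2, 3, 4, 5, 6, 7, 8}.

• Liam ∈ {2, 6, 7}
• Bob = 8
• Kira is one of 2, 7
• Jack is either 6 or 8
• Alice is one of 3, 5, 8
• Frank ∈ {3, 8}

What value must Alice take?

Bob must be 8 (only option left). Eliminate 8 elsewhere: Jack, Alice, Frank.
Jack has just one choice, so Jack = 6. So Liam can't be 6.
That leaves Frank = 3. Eliminate 3 elsewhere: Alice.
So Alice = 5.

5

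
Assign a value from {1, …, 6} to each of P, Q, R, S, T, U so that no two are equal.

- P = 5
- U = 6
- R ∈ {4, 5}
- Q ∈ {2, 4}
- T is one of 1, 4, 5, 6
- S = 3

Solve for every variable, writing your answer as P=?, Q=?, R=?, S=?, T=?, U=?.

P's domain is down to {5}, so P = 5. So R, T can't be 5.
That leaves R = 4. Strike 4 from Q, T.
That leaves S = 3.
U's domain is down to {6}, so U = 6. So T can't be 6.
That leaves Q = 2.
T has just one choice, so T = 1.

P=5, Q=2, R=4, S=3, T=1, U=6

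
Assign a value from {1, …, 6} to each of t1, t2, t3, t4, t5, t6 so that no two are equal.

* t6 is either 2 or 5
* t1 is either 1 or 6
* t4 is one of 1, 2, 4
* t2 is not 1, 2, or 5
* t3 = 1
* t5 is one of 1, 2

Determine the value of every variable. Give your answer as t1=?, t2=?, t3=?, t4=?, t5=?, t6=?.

t1=6, t2=3, t3=1, t4=4, t5=2, t6=5

t3 must be 1 (only option left). Strike 1 from t1, t4, t5.
t5 must be 2 (only option left). Eliminate 2 elsewhere: t4, t6.
t6 must be 5 (only option left).
t1's domain is down to {6}, so t1 = 6. Eliminate 6 elsewhere: t2.
t4 must be 4 (only option left). Eliminate 4 elsewhere: t2.
t2's domain is down to {3}, so t2 = 3.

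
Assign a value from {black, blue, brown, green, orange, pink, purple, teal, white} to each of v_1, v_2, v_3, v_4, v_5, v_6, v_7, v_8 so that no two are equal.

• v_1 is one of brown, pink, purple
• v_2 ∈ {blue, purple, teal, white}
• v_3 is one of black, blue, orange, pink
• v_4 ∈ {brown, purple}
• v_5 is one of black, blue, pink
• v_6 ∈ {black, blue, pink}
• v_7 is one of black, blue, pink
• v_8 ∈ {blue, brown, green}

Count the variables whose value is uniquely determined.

v_5, v_6, v_7 between them cover only {black, blue, pink} — a naked triple. Remove those values from v_1, v_2, v_3, v_8.
v_3 must be orange (only option left).
v_1 and v_4 between them cover only {brown, purple} — a naked pair. Remove those values from v_2, v_8.
v_8 has just one choice, so v_8 = green.
Determined: v_3=orange, v_8=green. The other variables each still have more than one consistent value. That makes 2.

2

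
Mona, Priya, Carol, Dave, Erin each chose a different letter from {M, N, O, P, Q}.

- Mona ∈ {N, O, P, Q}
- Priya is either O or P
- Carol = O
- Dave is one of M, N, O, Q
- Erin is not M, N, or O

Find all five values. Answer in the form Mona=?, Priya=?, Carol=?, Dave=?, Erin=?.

Mona=N, Priya=P, Carol=O, Dave=M, Erin=Q

Carol must be O (only option left). Eliminate O elsewhere: Mona, Priya, Dave.
Priya's domain is down to {P}, so Priya = P. Remove P from Mona, Erin.
Erin's domain is down to {Q}, so Erin = Q. So Mona, Dave can't be Q.
Mona must be N (only option left). Strike N from Dave.
Dave's domain is down to {M}, so Dave = M.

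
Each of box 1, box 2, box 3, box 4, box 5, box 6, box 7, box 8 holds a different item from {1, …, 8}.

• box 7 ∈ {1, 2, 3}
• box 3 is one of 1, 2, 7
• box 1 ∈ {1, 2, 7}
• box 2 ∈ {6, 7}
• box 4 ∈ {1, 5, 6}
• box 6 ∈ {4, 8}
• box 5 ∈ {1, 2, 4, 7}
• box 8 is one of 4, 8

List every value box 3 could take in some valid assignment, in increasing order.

1, 2, 7

The 8 variables draw from only 8 values {1, 2, 3, 4, 5, 6, 7, 8}, so each is used; only box 7 can be 3, hence box 7 = 3.
Among the 7 still-open variables, 5 fits only box 4 (and all 7 values in {1, 2, 4, 5, 6, 7, 8} must be used), so box 4 = 5.
The 6 still-open variables together cover exactly {1, 2, 4, 6, 7, 8} — 6 values for 6 variables — and 6 appears only in box 2's list, so box 2 = 6.
The 2 variables box 6 and box 8 are confined to {4, 8}, which locks those values in; drop them from box 5.
No further eliminations apply; box 3 can still be any of 1, 2, 7.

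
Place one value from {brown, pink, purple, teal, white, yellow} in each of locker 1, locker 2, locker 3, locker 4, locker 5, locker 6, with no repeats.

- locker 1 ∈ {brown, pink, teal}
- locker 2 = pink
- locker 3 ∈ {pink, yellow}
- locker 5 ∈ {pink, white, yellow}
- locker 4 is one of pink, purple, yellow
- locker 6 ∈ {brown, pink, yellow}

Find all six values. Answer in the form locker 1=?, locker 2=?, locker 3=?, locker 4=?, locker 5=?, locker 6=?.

locker 1=teal, locker 2=pink, locker 3=yellow, locker 4=purple, locker 5=white, locker 6=brown

locker 2 has just one choice, so locker 2 = pink. Strike pink from locker 1, locker 3, locker 4, locker 5, locker 6.
That leaves locker 3 = yellow. Remove yellow from locker 4, locker 5, locker 6.
That leaves locker 4 = purple.
locker 5 must be white (only option left).
That leaves locker 6 = brown. Remove brown from locker 1.
locker 1 must be teal (only option left).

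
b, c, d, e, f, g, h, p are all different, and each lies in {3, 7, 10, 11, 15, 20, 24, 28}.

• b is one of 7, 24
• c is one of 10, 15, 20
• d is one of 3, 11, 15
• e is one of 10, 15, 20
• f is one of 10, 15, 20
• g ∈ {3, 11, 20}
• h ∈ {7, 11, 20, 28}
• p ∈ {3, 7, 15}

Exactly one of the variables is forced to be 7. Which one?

p

Among the 8 variables, 24 fits only b (and all 8 values in {3, 7, 10, 11, 15, 20, 24, 28} must be used), so b = 24.
The 7 still-open variables together cover exactly {3, 7, 10, 11, 15, 20, 28} — 7 values for 7 variables — and 28 appears only in h's list, so h = 28.
The 6 still-open variables together cover exactly {3, 7, 10, 11, 15, 20} — 6 values for 6 variables — and 7 appears only in p's list, so p = 7.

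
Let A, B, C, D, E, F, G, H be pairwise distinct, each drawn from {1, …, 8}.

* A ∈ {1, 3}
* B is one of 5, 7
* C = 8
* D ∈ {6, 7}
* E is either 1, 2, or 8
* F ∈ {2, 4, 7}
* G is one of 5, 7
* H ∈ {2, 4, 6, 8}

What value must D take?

C's domain is down to {8}, so C = 8. Remove 8 from E, H.
Among the 7 still-open variables, 3 fits only A (and all 7 values in {1, 2, 3, 4, 5, 6, 7} must be used), so A = 3.
Among the 6 still-open variables, 1 fits only E (and all 6 values in {1, 2, 4, 5, 6, 7} must be used), so E = 1.
The 2 variables B and G are confined to {5, 7}, which locks those values in; drop them from D, F.
So D = 6.

6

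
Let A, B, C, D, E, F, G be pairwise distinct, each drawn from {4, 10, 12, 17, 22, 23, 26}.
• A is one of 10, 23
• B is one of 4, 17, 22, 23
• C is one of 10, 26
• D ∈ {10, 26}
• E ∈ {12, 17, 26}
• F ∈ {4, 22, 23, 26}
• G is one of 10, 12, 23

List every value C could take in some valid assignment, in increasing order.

C and D share exactly the 2 values {10, 26}; by pigeonhole those values go to them, so strike 10, 26 from A, E, F, G.
A's domain is down to {23}, so A = 23. So B, F, G can't be 23.
G must be 12 (only option left). So E can't be 12.
E must be 17 (only option left). Remove 17 from B.
No further eliminations apply; C can still be any of 10, 26.

10, 26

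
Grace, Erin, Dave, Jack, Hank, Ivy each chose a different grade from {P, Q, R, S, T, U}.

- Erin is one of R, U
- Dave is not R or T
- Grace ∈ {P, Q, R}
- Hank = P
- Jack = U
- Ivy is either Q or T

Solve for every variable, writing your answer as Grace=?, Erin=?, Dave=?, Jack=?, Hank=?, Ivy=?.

Jack has just one choice, so Jack = U. Remove U from Erin, Dave.
That leaves Hank = P. Eliminate P elsewhere: Grace, Dave.
Erin's domain is down to {R}, so Erin = R. So Grace can't be R.
Grace must be Q (only option left). Eliminate Q elsewhere: Dave, Ivy.
Dave must be S (only option left).
Ivy's domain is down to {T}, so Ivy = T.

Grace=Q, Erin=R, Dave=S, Jack=U, Hank=P, Ivy=T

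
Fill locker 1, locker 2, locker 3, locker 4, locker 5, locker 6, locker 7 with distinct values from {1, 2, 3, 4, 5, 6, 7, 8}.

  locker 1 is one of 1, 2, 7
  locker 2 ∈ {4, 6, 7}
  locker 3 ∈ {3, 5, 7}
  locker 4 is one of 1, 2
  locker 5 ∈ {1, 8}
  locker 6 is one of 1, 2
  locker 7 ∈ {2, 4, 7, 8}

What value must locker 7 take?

locker 4 and locker 6 between them cover only {1, 2} — a naked pair. Remove those values from locker 1, locker 5, locker 7.
locker 1 has just one choice, so locker 1 = 7. So locker 2, locker 3, locker 7 can't be 7.
locker 5's domain is down to {8}, so locker 5 = 8. So locker 7 can't be 8.
So locker 7 = 4.

4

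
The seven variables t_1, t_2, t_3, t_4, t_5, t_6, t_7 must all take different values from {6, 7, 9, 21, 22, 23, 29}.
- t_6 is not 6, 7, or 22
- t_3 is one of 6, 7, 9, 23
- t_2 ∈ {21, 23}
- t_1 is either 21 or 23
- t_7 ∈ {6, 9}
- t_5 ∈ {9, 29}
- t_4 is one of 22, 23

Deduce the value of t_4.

22

Among the 7 variables, 7 fits only t_3 (and all 7 values in {6, 7, 9, 21, 22, 23, 29} must be used), so t_3 = 7.
The 6 still-open variables draw from only 6 values {6, 9, 21, 22, 23, 29}, so each is used; only t_7 can be 6, hence t_7 = 6.
Among the 5 still-open variables, 22 fits only t_4 (and all 5 values in {9, 21, 22, 23, 29} must be used), so t_4 = 22.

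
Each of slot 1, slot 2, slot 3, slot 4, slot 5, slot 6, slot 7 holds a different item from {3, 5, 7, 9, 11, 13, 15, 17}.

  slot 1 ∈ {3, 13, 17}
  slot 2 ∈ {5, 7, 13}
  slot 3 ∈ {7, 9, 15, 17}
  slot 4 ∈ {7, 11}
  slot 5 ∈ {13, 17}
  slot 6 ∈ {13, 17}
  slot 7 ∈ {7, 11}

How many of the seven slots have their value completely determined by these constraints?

The 2 variables slot 4 and slot 7 are confined to {7, 11}, which locks those values in; drop them from slot 2, slot 3.
The 2 variables slot 5 and slot 6 are confined to {13, 17}, which locks those values in; drop them from slot 1, slot 2, slot 3.
That leaves slot 1 = 3.
slot 2's domain is down to {5}, so slot 2 = 5.
Determined: slot 1=3, slot 2=5. The other slots each still have more than one consistent value. That makes 2.

2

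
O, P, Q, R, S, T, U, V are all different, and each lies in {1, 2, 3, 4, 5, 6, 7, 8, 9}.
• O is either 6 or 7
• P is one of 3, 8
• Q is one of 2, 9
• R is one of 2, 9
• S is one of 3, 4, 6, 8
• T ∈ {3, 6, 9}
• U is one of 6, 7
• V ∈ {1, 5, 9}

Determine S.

O and U between them cover only {6, 7} — a naked pair. Remove those values from S, T.
Q and R between them cover only {2, 9} — a naked pair. Remove those values from T, V.
T's domain is down to {3}, so T = 3. Strike 3 from P, S.
P has just one choice, so P = 8. So S can't be 8.
So S = 4.

4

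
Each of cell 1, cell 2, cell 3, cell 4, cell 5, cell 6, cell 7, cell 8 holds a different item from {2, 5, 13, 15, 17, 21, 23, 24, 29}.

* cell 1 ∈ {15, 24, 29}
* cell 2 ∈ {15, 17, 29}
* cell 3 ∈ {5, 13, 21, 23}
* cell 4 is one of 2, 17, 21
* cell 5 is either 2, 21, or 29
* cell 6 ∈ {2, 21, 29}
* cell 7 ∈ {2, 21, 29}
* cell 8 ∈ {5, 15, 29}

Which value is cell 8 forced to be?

cell 5, cell 6, cell 7 share exactly the 3 values {2, 21, 29}; by pigeonhole those values go to them, so strike 2, 21, 29 from cell 1, cell 2, cell 3, cell 4, cell 8.
cell 4 has just one choice, so cell 4 = 17. Strike 17 from cell 2.
cell 2 has just one choice, so cell 2 = 15. So cell 1, cell 8 can't be 15.
So cell 8 = 5.

5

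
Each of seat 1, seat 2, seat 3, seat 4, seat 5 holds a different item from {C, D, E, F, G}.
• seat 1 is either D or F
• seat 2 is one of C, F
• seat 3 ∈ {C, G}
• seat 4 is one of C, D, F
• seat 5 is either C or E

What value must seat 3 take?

Among the 5 variables, E fits only seat 5 (and all 5 values in {C, D, E, F, G} must be used), so seat 5 = E.
Among the 4 still-open variables, G fits only seat 3 (and all 4 values in {C, D, F, G} must be used), so seat 3 = G.

G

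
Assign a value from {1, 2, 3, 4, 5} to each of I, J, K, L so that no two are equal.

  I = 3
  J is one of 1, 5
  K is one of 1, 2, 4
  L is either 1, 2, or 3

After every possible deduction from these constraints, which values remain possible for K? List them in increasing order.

I's domain is down to {3}, so I = 3. Strike 3 from L.
No further eliminations apply; K can still be any of 1, 2, 4.

1, 2, 4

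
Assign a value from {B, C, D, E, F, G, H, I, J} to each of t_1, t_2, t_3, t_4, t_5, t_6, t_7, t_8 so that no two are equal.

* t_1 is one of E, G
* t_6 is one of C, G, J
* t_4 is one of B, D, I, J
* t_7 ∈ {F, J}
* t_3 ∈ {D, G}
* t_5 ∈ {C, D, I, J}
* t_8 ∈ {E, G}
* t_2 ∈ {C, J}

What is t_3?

The 8 variables draw from only 8 values {B, C, D, E, F, G, I, J}, so each is used; only t_4 can be B, hence t_4 = B.
Among the 7 still-open variables, F fits only t_7 (and all 7 values in {C, D, E, F, G, I, J} must be used), so t_7 = F.
Among the 6 still-open variables, I fits only t_5 (and all 6 values in {C, D, E, G, I, J} must be used), so t_5 = I.
The 5 still-open variables together cover exactly {C, D, E, G, J} — 5 values for 5 variables — and D appears only in t_3's list, so t_3 = D.

D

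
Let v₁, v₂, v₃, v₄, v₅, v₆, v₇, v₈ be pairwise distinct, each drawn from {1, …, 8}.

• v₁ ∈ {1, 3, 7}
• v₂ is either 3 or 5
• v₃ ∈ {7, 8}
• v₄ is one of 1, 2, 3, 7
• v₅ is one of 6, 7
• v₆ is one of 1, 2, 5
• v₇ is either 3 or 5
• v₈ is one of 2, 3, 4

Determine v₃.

8

The 8 variables together cover exactly {1, 2, 3, 4, 5, 6, 7, 8} — 8 values for 8 variables — and 4 appears only in v₈'s list, so v₈ = 4.
The 7 still-open variables draw from only 7 values {1, 2, 3, 5, 6, 7, 8}, so each is used; only v₅ can be 6, hence v₅ = 6.
Among the 6 still-open variables, 8 fits only v₃ (and all 6 values in {1, 2, 3, 5, 7, 8} must be used), so v₃ = 8.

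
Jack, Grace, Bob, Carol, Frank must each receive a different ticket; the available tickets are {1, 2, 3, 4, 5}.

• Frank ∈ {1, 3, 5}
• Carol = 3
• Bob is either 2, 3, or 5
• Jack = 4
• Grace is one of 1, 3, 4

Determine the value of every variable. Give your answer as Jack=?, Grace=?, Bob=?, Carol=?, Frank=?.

Jack=4, Grace=1, Bob=2, Carol=3, Frank=5

Jack has just one choice, so Jack = 4. Strike 4 from Grace.
That leaves Carol = 3. Remove 3 from Grace, Bob, Frank.
That leaves Grace = 1. Eliminate 1 elsewhere: Frank.
That leaves Frank = 5. Remove 5 from Bob.
Bob's domain is down to {2}, so Bob = 2.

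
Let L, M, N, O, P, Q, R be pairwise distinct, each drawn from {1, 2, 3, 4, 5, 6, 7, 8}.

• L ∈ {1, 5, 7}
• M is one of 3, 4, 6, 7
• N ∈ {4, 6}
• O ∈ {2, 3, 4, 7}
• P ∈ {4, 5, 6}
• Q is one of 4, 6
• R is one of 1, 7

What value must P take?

5

The 7 variables draw from only 7 values {1, 2, 3, 4, 5, 6, 7}, so each is used; only O can be 2, hence O = 2.
The 6 still-open variables draw from only 6 values {1, 3, 4, 5, 6, 7}, so each is used; only M can be 3, hence M = 3.
The 2 variables N and Q are confined to {4, 6}, which locks those values in; drop them from P.
So P = 5.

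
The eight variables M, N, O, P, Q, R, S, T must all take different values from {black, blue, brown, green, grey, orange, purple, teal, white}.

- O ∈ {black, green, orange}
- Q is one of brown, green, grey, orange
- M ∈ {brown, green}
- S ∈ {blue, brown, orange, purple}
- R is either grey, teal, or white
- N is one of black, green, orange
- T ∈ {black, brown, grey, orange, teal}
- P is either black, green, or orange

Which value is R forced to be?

white

The 3 variables N, O, P are confined to {black, green, orange}, which locks those values in; drop them from M, Q, S, T.
That leaves M = brown. So Q, S, T can't be brown.
Q has just one choice, so Q = grey. So R, T can't be grey.
T must be teal (only option left). Strike teal from R.
So R = white.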